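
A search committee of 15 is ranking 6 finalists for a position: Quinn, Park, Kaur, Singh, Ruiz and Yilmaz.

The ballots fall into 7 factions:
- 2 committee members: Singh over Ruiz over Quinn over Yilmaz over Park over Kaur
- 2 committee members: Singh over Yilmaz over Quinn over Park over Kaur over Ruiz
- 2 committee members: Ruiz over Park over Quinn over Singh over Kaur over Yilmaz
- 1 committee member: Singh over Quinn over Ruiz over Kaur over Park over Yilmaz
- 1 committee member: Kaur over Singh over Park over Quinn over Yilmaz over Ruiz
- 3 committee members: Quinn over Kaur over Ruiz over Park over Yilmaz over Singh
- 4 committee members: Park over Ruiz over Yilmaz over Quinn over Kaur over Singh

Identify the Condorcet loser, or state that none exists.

Head-to-head results (15 committee members):
Quinn vs Park: Quinn wins 8–7.
Quinn vs Kaur: Quinn wins 14–1.
Quinn vs Singh: Quinn, 9–6.
Quinn vs Ruiz: Ruiz, 8–7.
Quinn vs Yilmaz: Quinn wins 9–6.
Park vs Kaur: Park preferred on 2+2+2+4 = 10 ballots; Park wins 10–5.
Park vs Singh: Park wins 9–6.
Park vs Ruiz: Park is ranked higher on 2+1+4 = 7 ballots, Ruiz on 8. Ruiz wins 8–7.
Park vs Yilmaz: Park, 11–4.
Kaur vs Singh: 1+3+4 = 8 for Kaur, 7 for Singh — Kaur by 8–7.
Kaur vs Ruiz: Ruiz wins 9–6.
Kaur vs Yilmaz: Kaur is ranked higher on 2+1+1+3 = 7 ballots, Yilmaz on 8. Yilmaz wins 8–7.
Singh vs Ruiz: Ruiz wins 9–6.
Singh vs Yilmaz: Singh preferred on 2+2+2+1+1 = 8 ballots; Singh wins 8–7.
Ruiz vs Yilmaz: Ruiz wins 12–3.
No candidate is winless: Quinn beats Park; Park beats Kaur; Kaur beats Singh; Singh beats Yilmaz; Ruiz beats Quinn; Yilmaz beats Kaur. There is no Condorcet loser.

none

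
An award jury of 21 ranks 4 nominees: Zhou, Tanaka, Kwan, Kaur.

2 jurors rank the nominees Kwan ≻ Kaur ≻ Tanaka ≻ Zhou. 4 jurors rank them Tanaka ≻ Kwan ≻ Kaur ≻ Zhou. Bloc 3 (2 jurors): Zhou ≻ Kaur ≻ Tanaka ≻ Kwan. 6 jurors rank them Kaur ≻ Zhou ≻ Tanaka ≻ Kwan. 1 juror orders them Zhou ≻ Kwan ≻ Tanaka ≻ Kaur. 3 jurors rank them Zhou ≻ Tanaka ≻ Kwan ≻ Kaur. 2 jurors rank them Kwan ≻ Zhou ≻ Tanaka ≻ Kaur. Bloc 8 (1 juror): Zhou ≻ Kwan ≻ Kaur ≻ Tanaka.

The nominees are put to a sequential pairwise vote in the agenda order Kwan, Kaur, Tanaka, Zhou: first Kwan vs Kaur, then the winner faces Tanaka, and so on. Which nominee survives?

Zhou

Round 1: Kwan vs Kaur — 13–8, Kwan advances.
Round 2: Kwan vs Tanaka — 6–15, Tanaka advances.
Round 3: Tanaka vs Zhou — 6–15, Zhou advances.
The agenda winner is Zhou.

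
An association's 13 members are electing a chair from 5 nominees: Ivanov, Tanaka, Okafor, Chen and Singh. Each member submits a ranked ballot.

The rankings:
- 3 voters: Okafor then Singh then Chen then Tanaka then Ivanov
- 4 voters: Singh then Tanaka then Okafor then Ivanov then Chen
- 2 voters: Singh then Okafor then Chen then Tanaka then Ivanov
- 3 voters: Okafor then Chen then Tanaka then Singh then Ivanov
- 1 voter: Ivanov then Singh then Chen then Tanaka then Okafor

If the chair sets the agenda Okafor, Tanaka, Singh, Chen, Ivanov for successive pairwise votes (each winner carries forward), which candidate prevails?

Singh

Round 1: Okafor vs Tanaka — 8–5, Okafor advances.
Round 2: Okafor vs Singh — 6–7, Singh advances.
Round 3: Singh vs Chen — 10–3, Singh advances.
Round 4: Singh vs Ivanov — 12–1, Singh advances.
The agenda winner is Singh.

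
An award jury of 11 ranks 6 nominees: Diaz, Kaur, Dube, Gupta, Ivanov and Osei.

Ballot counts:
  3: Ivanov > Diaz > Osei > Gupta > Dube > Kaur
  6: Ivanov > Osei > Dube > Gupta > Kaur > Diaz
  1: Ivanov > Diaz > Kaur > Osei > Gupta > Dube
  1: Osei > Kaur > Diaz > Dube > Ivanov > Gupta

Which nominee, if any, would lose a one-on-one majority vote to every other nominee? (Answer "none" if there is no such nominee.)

Head-to-head results (11 jurors):
Diaz vs Kaur: Kaur, 7–4.
Diaz–Dube: Dube 6–5.
Diaz vs Gupta: Gupta, 6–5.
Diaz–Ivanov: Ivanov 10–1.
Diaz vs Osei: Osei wins 7–4.
Kaur vs Dube: 2 to 9, Dube.
Kaur vs Gupta: Kaur preferred on 1+1 = 2 ballots; Gupta wins 9–2.
Kaur vs Ivanov: 1 to 10, Ivanov.
Kaur vs Osei: 1 to 10, Osei.
Dube vs Gupta: Dube is ranked higher on 6+1 = 7 ballots, Gupta on 4. Dube wins 7–4.
Dube vs Ivanov: Dube preferred on 1 ballot; Ivanov wins 10–1.
Dube vs Osei: Dube preferred on 0 ballots; Osei wins 11–0.
Gupta vs Ivanov: 0 to 11, Ivanov.
Gupta vs Osei: 0 for Gupta, 11 for Osei — Osei by 11–0.
Ivanov vs Osei: Ivanov, 10–1.
Only Diaz has no wins; Diaz is the Condorcet loser.

Diaz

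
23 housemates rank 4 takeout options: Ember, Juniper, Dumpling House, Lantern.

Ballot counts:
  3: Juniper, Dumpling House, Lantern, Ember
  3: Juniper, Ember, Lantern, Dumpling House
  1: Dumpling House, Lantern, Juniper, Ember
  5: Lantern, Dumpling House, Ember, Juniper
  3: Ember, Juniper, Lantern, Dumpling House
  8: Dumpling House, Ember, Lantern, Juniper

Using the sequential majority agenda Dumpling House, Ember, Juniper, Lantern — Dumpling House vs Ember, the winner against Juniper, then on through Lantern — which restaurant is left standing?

Round 1: Dumpling House vs Ember — 17–6, Dumpling House advances.
Round 2: Dumpling House vs Juniper — 14–9, Dumpling House advances.
Round 3: Dumpling House vs Lantern — 12–11, Dumpling House advances.
Dumpling House survives the agenda.

Dumpling House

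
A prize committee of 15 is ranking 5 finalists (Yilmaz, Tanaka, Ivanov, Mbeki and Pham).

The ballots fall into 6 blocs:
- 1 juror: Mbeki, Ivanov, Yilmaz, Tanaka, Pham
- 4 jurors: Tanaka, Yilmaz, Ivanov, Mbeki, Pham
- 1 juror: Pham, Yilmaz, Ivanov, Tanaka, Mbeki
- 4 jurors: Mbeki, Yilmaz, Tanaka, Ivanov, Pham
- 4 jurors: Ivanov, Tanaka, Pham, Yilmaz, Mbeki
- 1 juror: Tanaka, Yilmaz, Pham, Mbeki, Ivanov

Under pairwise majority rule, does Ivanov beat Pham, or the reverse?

Ivanov

Ballots ranking Ivanov above Pham: 1 + 4 + 4 + 4 = 13.
Ballots ranking Pham above Ivanov: 15 − 13 = 2.
Ivanov wins the head-to-head 13–2.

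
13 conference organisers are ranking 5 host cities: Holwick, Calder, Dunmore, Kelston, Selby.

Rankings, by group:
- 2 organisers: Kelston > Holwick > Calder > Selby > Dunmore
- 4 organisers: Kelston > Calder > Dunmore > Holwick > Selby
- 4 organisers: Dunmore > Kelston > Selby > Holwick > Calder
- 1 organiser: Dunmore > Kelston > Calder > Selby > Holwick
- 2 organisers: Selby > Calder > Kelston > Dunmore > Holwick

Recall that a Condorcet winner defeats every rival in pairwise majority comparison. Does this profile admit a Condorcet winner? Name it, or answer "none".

Kelston

Head-to-head results (13 organisers):
Holwick vs Calder: Holwick preferred on 2+4 = 6 ballots; Calder wins 7–6.
Holwick vs Dunmore: 2 to 11, Dunmore.
Holwick vs Kelston: Holwick preferred on 0 ballots; Kelston wins 13–0.
Holwick vs Selby: 2+4 = 6 for Holwick, 7 for Selby — Selby by 7–6.
Calder vs Dunmore: 8 to 5, Calder.
Calder vs Kelston: Calder preferred on 2 ballots; Kelston wins 11–2.
Calder vs Selby: Calder is ranked higher on 2+4+1 = 7 ballots, Selby on 6. Calder wins 7–6.
Dunmore vs Kelston: Dunmore is ranked higher on 4+1 = 5 ballots, Kelston on 8. Kelston wins 8–5.
Dunmore vs Selby: Dunmore preferred on 4+4+1 = 9 ballots; Dunmore wins 9–4.
Kelston vs Selby: Kelston is ranked higher on 2+4+4+1 = 11 ballots, Selby on 2. Kelston wins 11–2.
Kelston defeats every rival head-to-head and is the Condorcet winner.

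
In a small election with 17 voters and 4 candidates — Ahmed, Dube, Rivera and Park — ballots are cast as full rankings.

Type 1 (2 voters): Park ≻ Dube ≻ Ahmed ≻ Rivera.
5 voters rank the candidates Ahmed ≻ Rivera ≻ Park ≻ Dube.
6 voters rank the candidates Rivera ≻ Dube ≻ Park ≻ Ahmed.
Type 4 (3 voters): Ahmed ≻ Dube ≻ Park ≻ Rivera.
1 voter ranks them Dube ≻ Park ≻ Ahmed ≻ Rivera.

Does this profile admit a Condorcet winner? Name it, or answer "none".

none

Head-to-head results (17 voters):
Ahmed vs Dube: Dube, 9–8.
Ahmed–Rivera: Ahmed 11–6.
Ahmed–Park: Park 9–8.
Dube–Rivera: Rivera 11–6.
Dube–Park: Dube 10–7.
Rivera vs Park: Rivera, 11–6.
Each candidate drops at least one matchup (Ahmed loses to Dube; Dube loses to Rivera; Rivera loses to Ahmed; Park loses to Dube); the cycle Ahmed → Rivera → Dube → Ahmed rules out a Condorcet winner.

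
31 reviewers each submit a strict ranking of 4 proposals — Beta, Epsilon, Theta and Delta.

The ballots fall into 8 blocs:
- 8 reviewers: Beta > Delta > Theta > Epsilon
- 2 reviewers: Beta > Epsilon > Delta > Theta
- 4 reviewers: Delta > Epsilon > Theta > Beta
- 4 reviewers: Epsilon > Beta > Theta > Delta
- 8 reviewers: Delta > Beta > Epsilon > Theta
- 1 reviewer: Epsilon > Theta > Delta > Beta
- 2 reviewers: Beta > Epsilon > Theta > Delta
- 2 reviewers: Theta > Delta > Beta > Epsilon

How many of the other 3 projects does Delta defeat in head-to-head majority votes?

Delta against each rival (31 reviewers):
Delta vs Beta: Beta, 16–15.
Delta vs Epsilon: Delta wins 22–9.
Delta vs Theta: Delta wins 22–9.
Delta beats Epsilon, Theta; loses to Beta — 2 pairwise wins.

2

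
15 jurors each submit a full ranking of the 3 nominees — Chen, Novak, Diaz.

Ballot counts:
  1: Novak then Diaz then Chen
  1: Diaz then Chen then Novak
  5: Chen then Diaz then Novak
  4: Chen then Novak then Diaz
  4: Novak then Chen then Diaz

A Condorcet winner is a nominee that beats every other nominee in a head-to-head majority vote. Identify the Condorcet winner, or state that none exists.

Check each pair by majority over 15 ballots:
Chen–Novak: Chen 10–5.
Chen vs Diaz: 5+4+4 = 13 for Chen, 2 for Diaz — Chen by 13–2.
Novak vs Diaz: Novak preferred on 1+4+4 = 9 ballots; Novak wins 9–6.
Chen wins every pairwise contest, so Chen is the Condorcet winner.

Chen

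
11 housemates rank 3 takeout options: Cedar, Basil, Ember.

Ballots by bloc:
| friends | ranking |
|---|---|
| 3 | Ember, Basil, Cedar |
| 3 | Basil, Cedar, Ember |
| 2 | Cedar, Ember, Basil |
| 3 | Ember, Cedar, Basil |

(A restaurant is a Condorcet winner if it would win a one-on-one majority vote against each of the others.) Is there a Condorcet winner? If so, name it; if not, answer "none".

Ember

Head-to-head results (11 friends):
Cedar–Basil: Basil 6–5.
Cedar vs Ember: Ember, 6–5.
Basil vs Ember: 3 for Basil, 8 for Ember — Ember by 8–3.
Only Ember has no losses; Ember is the Condorcet winner.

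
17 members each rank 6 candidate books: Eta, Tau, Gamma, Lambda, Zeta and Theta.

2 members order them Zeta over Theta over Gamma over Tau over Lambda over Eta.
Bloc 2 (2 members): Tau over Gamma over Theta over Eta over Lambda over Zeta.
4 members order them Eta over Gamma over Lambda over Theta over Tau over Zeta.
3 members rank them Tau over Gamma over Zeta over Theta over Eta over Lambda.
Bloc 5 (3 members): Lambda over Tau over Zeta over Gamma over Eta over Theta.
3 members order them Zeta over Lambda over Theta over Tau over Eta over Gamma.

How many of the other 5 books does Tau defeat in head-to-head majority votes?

Tau against each rival (17 members):
Tau vs Eta: Tau preferred on 2+2+3+3+3 = 13 ballots; Tau wins 13–4.
Tau vs Gamma: Tau, 11–6.
Tau vs Lambda: 2+2+3 = 7 for Tau, 10 for Lambda — Lambda by 10–7.
Tau vs Zeta: Tau, 12–5.
Tau vs Theta: Tau preferred on 2+3+3 = 8 ballots; Theta wins 9–8.
Tau beats Eta, Gamma, Zeta; loses to Lambda, Theta — 3 pairwise wins.

3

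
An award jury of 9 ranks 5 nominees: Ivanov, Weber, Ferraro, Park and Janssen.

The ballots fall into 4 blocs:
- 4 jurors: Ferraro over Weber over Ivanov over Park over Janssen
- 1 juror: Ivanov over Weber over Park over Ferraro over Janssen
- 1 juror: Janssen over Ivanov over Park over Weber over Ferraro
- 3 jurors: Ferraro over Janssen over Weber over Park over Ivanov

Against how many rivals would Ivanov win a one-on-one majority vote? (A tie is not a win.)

Ivanov against each rival (9 jurors):
Ivanov–Weber: Weber 7–2.
Ivanov vs Ferraro: 1+1 = 2 for Ivanov, 7 for Ferraro — Ferraro by 7–2.
Ivanov vs Park: Ivanov wins 6–3.
Ivanov vs Janssen: Ivanov preferred on 4+1 = 5 ballots; Ivanov wins 5–4.
Ivanov beats Park, Janssen; loses to Weber, Ferraro — 2 pairwise wins.

2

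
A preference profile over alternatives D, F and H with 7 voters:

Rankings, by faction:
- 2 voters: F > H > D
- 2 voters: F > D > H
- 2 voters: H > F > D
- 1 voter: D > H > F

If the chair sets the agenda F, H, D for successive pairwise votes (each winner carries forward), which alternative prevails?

F

Round 1: F vs H — 4–3, F advances.
Round 2: F vs D — 6–1, F advances.
The agenda winner is F.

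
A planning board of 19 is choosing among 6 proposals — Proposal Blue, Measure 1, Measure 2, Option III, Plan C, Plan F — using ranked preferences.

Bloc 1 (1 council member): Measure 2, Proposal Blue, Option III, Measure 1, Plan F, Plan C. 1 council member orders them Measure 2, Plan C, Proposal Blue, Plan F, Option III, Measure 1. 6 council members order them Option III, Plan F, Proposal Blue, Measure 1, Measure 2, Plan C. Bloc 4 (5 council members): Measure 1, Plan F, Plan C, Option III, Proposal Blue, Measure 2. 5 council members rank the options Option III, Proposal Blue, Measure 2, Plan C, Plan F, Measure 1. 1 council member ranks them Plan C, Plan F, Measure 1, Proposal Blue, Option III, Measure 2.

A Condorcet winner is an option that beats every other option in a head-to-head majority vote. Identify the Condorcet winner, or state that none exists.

Option III

Head-to-head results (19 council members):
Proposal Blue vs Measure 1: Proposal Blue wins 13–6.
Proposal Blue vs Measure 2: Proposal Blue preferred on 6+5+5+1 = 17 ballots; Proposal Blue wins 17–2.
Proposal Blue vs Option III: Option III, 16–3.
Proposal Blue vs Plan C: Proposal Blue, 12–7.
Proposal Blue vs Plan F: 1+1+5 = 7 for Proposal Blue, 12 for Plan F — Plan F by 12–7.
Measure 1 vs Measure 2: Measure 1 is ranked higher on 6+5+1 = 12 ballots, Measure 2 on 7. Measure 1 wins 12–7.
Measure 1 vs Option III: 5+1 = 6 for Measure 1, 13 for Option III — Option III by 13–6.
Measure 1 vs Plan C: Measure 1, 12–7.
Measure 1 vs Plan F: 6 to 13, Plan F.
Measure 2–Option III: Option III 17–2.
Measure 2 vs Plan C: Measure 2 wins 13–6.
Measure 2 vs Plan F: 7 to 12, Plan F.
Option III vs Plan C: Option III wins 12–7.
Option III vs Plan F: 1+6+5 = 12 for Option III, 7 for Plan F — Option III by 12–7.
Plan C–Plan F: Plan F 12–7.
Only Option III has no losses; Option III is the Condorcet winner.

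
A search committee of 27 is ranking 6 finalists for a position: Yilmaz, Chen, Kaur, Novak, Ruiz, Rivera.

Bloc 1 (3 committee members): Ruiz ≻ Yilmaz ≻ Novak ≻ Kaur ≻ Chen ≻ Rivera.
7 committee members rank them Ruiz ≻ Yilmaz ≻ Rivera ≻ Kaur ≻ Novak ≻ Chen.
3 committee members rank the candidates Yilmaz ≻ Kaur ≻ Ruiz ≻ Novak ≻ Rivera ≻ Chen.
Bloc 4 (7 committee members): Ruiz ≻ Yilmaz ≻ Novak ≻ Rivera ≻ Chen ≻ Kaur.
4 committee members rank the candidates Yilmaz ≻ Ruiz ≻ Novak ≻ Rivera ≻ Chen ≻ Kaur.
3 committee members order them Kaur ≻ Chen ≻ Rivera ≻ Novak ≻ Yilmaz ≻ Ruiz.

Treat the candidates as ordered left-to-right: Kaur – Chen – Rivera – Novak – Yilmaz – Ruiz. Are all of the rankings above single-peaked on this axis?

Axis positions: Kaur=1, Chen=2, Rivera=3, Novak=4, Yilmaz=5, Ruiz=6.
Bloc 1: ranking walks positions 6-5-4-1-2-3; Kaur is ranked above Rivera even though Rivera lies between Kaur and the peak Ruiz on the axis — preferences dip and rise again. Not single-peaked.
Bloc 2: ranking walks positions 6-5-3-1-4-2; Rivera is ranked above Novak even though Novak lies between Rivera and the peak Ruiz on the axis — preferences dip and rise again. Not single-peaked.
Bloc 3: ranking walks positions 5-1-6-4-3-2; Kaur is ranked above Novak even though Novak lies between Kaur and the peak Yilmaz on the axis — preferences dip and rise again. Not single-peaked.
Bloc 4 (peak Ruiz at position 6): ranking walks positions 6-5-4-3-2-1, expanding outward from the peak — single-peaked.
Bloc 5 (peak Yilmaz at position 5): ranking walks positions 5-6-4-3-2-1, expanding outward from the peak — single-peaked.
Bloc 6 (peak Kaur at position 1): ranking walks positions 1-2-3-4-5-6, expanding outward from the peak — single-peaked.
Bloc 1 violates single-peakedness, so the profile is not single-peaked on this axis.

no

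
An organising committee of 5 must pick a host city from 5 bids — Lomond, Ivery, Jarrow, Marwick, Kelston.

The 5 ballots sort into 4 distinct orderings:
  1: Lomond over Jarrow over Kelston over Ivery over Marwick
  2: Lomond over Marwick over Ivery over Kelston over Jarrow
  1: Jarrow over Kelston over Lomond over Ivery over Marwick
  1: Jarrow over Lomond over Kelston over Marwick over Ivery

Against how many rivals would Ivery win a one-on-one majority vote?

Ivery against each rival (5 organisers):
Ivery vs Lomond: Lomond, 5–0.
Ivery vs Jarrow: Ivery preferred on 2 ballots; Jarrow wins 3–2.
Ivery vs Marwick: Ivery is ranked higher on 1+1 = 2 ballots, Marwick on 3. Marwick wins 3–2.
Ivery–Kelston: Kelston 3–2.
Ivery beats no one; loses to Lomond, Jarrow, Marwick, Kelston — 0 pairwise wins.

0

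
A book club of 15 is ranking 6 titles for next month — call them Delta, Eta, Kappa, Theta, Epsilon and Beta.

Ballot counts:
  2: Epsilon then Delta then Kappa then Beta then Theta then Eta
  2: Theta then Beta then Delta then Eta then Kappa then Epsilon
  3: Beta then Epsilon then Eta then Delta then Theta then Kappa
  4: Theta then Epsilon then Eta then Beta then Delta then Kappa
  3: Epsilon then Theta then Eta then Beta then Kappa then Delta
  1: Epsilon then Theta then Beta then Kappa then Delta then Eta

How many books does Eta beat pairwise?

2

Eta against each rival (15 members):
Eta vs Delta: Eta preferred on 3+4+3 = 10 ballots; Eta wins 10–5.
Eta vs Kappa: Eta preferred on 2+3+4+3 = 12 ballots; Eta wins 12–3.
Eta vs Theta: Eta is ranked higher on 3 ballots, Theta on 12. Theta wins 12–3.
Eta vs Epsilon: 2 to 13, Epsilon.
Eta vs Beta: 7 to 8, Beta.
Eta beats Delta, Kappa; loses to Theta, Epsilon, Beta — 2 pairwise wins.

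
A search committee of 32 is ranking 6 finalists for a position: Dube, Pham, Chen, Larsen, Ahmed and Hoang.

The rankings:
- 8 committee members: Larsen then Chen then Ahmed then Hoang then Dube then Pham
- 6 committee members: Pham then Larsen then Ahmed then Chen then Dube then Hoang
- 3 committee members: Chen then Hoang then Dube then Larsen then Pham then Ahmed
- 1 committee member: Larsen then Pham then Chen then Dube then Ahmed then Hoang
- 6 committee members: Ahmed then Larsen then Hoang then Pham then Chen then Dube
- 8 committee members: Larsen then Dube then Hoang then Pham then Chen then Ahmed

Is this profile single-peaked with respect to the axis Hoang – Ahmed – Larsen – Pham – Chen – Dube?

no

Axis positions: Hoang=1, Ahmed=2, Larsen=3, Pham=4, Chen=5, Dube=6.
Bloc 1: ranking walks positions 3-5-2-1-6-4; Chen is ranked above Pham even though Pham lies between Chen and the peak Larsen on the axis — preferences dip and rise again. Not single-peaked.
Bloc 2 (peak Pham at position 4): ranking walks positions 4-3-2-5-6-1, expanding outward from the peak — single-peaked.
Bloc 3: ranking walks positions 5-1-6-3-4-2; Hoang is ranked above Pham even though Pham lies between Hoang and the peak Chen on the axis — preferences dip and rise again. Not single-peaked.
Bloc 4 (peak Larsen at position 3): ranking walks positions 3-4-5-6-2-1, expanding outward from the peak — single-peaked.
Bloc 5 (peak Ahmed at position 2): ranking walks positions 2-3-1-4-5-6, expanding outward from the peak — single-peaked.
Bloc 6: ranking walks positions 3-6-1-4-5-2; Dube is ranked above Pham even though Pham lies between Dube and the peak Larsen on the axis — preferences dip and rise again. Not single-peaked.
Bloc 1 violates single-peakedness, so the profile is not single-peaked on this axis.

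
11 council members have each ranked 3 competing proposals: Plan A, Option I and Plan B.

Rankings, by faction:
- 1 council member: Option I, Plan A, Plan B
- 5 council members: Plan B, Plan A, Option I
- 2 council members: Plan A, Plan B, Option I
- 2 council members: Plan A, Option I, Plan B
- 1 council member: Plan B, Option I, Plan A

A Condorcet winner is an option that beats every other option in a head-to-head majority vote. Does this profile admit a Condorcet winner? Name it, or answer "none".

Plan B

Pairwise majorities:
Plan A vs Option I: Plan A, 9–2.
Plan A vs Plan B: Plan B, 6–5.
Option I vs Plan B: Plan B wins 8–3.
Plan B beats each of Plan A, Option I — Plan B is the Condorcet winner.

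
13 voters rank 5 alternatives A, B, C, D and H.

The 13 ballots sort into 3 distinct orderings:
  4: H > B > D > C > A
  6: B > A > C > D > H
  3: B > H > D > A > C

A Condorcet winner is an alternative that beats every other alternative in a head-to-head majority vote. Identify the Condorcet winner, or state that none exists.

Head-to-head results (13 voters):
A vs B: 0 for A, 13 for B — B by 13–0.
A vs C: A, 9–4.
A vs D: 6 to 7, D.
A vs H: 6 for A, 7 for H — H by 7–6.
B vs C: B, 13–0.
B vs D: B preferred on 4+6+3 = 13 ballots; B wins 13–0.
B vs H: B wins 9–4.
C–D: D 7–6.
C vs H: H, 7–6.
D vs H: 6 to 7, H.
B wins every pairwise contest, so B is the Condorcet winner.

B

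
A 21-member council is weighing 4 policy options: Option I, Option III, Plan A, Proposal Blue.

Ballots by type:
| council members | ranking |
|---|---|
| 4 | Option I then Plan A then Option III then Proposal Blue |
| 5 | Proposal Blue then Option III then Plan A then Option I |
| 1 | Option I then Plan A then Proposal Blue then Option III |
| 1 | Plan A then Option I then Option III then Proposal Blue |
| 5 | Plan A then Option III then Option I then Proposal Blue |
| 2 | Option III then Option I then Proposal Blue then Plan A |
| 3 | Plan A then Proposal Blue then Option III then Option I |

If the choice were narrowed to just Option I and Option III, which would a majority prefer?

Ballots ranking Option I above Option III: 4 + 1 + 1 = 6.
Ballots ranking Option III above Option I: 21 − 6 = 15.
Option III wins the head-to-head 15–6.

Option III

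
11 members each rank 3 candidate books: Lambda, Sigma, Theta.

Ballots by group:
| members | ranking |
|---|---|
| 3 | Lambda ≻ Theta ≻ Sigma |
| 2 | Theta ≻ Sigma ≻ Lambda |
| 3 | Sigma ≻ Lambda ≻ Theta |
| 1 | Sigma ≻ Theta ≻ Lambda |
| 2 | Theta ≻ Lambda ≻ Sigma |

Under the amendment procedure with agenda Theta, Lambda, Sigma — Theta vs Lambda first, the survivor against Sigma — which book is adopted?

Sigma

Round 1: Theta vs Lambda — 5–6, Lambda advances.
Round 2: Lambda vs Sigma — 5–6, Sigma advances.
The agenda winner is Sigma.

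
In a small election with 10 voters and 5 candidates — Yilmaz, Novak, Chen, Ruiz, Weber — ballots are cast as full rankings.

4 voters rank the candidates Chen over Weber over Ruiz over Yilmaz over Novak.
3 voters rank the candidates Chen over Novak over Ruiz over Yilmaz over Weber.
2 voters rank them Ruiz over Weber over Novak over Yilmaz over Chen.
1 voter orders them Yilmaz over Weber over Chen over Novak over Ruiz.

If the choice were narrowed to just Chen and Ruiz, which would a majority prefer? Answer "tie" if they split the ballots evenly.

Chen

Ballots ranking Chen above Ruiz: 4 + 3 + 1 = 8.
Ballots ranking Ruiz above Chen: 10 − 8 = 2.
Chen wins the head-to-head 8–2.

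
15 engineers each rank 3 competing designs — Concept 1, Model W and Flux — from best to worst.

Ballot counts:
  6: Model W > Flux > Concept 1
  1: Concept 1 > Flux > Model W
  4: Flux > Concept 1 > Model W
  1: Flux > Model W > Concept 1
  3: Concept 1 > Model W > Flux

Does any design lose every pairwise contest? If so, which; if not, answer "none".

none

Head-to-head results (15 engineers):
Concept 1 vs Model W: Concept 1 is ranked higher on 1+4+3 = 8 ballots, Model W on 7. Concept 1 wins 8–7.
Concept 1 vs Flux: Concept 1 preferred on 1+3 = 4 ballots; Flux wins 11–4.
Model W–Flux: Model W 9–6.
Each design has at least one pairwise win (Concept 1 beats Model W; Model W beats Flux; Flux beats Concept 1) — no Condorcet loser.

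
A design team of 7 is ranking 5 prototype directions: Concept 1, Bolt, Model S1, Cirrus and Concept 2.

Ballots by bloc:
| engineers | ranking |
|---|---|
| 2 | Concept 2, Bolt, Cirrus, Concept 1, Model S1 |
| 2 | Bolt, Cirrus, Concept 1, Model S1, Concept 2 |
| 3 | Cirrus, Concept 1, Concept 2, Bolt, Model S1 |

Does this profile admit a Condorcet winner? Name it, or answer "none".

Pairwise majorities:
Concept 1 vs Bolt: Concept 1 is ranked higher on 3 ballots, Bolt on 4. Bolt wins 4–3.
Concept 1 vs Model S1: Concept 1 is ranked higher on 2+2+3 = 7 ballots, Model S1 on 0. Concept 1 wins 7–0.
Concept 1 vs Cirrus: 0 to 7, Cirrus.
Concept 1 vs Concept 2: Concept 1 preferred on 2+3 = 5 ballots; Concept 1 wins 5–2.
Bolt vs Model S1: Bolt preferred on 2+2+3 = 7 ballots; Bolt wins 7–0.
Bolt vs Cirrus: Bolt is ranked higher on 2+2 = 4 ballots, Cirrus on 3. Bolt wins 4–3.
Bolt vs Concept 2: 2 for Bolt, 5 for Concept 2 — Concept 2 by 5–2.
Model S1 vs Cirrus: 0 for Model S1, 7 for Cirrus — Cirrus by 7–0.
Model S1 vs Concept 2: 2 to 5, Concept 2.
Cirrus vs Concept 2: 5 to 2, Cirrus.
No design is unbeaten: Concept 1 loses to Bolt; Bolt loses to Concept 2; Model S1 loses to Concept 1; Cirrus loses to Bolt; Concept 2 loses to Concept 1. In particular Concept 1 > Concept 2 > Bolt > Concept 1 is a majority cycle — no Condorcet winner exists.

none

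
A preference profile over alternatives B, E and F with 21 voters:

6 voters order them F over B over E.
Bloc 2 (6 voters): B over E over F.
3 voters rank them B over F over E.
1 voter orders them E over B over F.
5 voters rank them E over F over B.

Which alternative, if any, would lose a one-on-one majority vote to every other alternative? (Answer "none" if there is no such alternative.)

Pairwise majorities:
B vs E: B preferred on 6+6+3 = 15 ballots; B wins 15–6.
B vs F: B is ranked higher on 6+3+1 = 10 ballots, F on 11. F wins 11–10.
E vs F: E preferred on 6+1+5 = 12 ballots; E wins 12–9.
Every alternative wins at least one matchup (B beats E; E beats F; F beats B), so there is no Condorcet loser.

none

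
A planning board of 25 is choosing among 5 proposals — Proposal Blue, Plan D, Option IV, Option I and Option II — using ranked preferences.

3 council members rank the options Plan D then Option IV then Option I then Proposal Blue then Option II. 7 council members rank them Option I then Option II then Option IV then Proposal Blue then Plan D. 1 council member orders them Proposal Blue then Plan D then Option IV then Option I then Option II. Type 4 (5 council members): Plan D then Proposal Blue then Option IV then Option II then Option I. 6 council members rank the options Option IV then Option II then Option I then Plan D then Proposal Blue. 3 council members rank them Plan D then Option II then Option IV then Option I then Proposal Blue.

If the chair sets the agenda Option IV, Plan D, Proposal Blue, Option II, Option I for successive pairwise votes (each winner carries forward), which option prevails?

Round 1: Option IV vs Plan D — 13–12, Option IV advances.
Round 2: Option IV vs Proposal Blue — 19–6, Option IV advances.
Round 3: Option IV vs Option II — 15–10, Option IV advances.
Round 4: Option IV vs Option I — 18–7, Option IV advances.
Option IV survives the agenda.

Option IV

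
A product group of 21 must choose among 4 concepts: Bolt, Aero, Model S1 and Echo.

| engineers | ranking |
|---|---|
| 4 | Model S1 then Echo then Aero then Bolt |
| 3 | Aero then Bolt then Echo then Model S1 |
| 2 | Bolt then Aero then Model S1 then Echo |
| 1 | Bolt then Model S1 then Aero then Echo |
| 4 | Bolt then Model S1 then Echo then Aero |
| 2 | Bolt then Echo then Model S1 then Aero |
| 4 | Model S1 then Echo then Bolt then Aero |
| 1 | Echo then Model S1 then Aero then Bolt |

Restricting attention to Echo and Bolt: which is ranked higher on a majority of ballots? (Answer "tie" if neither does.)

Ballots ranking Echo above Bolt: 4 + 4 + 1 = 9.
Ballots ranking Bolt above Echo: 21 − 9 = 12.
Bolt wins the head-to-head 12–9.

Bolt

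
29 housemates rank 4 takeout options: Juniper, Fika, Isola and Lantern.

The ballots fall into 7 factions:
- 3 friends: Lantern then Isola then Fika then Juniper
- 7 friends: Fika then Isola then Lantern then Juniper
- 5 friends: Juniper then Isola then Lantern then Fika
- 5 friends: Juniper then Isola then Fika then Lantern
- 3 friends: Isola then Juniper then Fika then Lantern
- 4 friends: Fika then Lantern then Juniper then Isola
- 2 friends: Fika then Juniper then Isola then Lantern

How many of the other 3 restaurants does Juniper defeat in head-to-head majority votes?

2

Juniper against each rival (29 friends):
Juniper vs Fika: 5+5+3 = 13 for Juniper, 16 for Fika — Fika by 16–13.
Juniper vs Isola: 5+5+4+2 = 16 for Juniper, 13 for Isola — Juniper by 16–13.
Juniper vs Lantern: Juniper is ranked higher on 5+5+3+2 = 15 ballots, Lantern on 14. Juniper wins 15–14.
Juniper beats Isola, Lantern; loses to Fika — 2 pairwise wins.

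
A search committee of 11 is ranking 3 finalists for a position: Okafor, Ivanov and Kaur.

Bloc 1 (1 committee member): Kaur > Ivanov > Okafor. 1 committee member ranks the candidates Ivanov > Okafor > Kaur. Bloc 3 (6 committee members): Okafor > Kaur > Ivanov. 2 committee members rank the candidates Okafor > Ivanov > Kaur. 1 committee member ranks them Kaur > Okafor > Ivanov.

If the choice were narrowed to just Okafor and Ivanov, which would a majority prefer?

Ballots ranking Okafor above Ivanov: 6 + 2 + 1 = 9.
Ballots ranking Ivanov above Okafor: 11 − 9 = 2.
Okafor wins the head-to-head 9–2.

Okafor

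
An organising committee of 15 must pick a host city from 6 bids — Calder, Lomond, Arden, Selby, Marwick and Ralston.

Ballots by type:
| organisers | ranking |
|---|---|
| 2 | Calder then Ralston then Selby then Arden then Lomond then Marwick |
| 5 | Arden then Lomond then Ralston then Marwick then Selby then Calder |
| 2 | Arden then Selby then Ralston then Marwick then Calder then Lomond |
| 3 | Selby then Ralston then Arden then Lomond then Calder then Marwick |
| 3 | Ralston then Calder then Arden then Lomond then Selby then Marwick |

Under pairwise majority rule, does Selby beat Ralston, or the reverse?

Ballots ranking Selby above Ralston: 2 + 3 = 5.
Ballots ranking Ralston above Selby: 15 − 5 = 10.
Ralston wins the head-to-head 10–5.

Ralston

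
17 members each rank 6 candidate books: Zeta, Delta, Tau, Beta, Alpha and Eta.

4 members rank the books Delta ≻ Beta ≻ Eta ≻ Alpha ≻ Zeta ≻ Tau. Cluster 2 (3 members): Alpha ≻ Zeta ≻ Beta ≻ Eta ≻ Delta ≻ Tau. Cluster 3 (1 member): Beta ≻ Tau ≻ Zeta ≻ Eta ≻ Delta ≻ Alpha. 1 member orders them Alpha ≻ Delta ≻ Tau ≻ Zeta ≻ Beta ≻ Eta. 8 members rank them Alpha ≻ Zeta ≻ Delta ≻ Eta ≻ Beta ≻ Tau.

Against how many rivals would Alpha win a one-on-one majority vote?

5

Alpha against each rival (17 members):
Alpha vs Zeta: 4+3+1+8 = 16 for Alpha, 1 for Zeta — Alpha by 16–1.
Alpha–Delta: Alpha 12–5.
Alpha vs Tau: Alpha is ranked higher on 4+3+1+8 = 16 ballots, Tau on 1. Alpha wins 16–1.
Alpha vs Beta: Alpha wins 12–5.
Alpha vs Eta: Alpha, 12–5.
Alpha beats Zeta, Delta, Tau, Beta, Eta — 5 pairwise wins.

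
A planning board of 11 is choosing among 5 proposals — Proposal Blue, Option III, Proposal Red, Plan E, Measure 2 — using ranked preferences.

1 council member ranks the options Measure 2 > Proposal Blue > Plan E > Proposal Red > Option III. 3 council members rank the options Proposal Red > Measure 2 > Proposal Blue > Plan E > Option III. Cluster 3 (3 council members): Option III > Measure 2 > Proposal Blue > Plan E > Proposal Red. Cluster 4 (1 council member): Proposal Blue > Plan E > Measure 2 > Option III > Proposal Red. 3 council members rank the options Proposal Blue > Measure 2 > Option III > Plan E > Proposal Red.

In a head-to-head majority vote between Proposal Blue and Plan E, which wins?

Proposal Blue

Ballots ranking Proposal Blue above Plan E: 1 + 3 + 3 + 1 + 3 = 11.
Ballots ranking Plan E above Proposal Blue: 11 − 11 = 0.
Proposal Blue wins the head-to-head 11–0.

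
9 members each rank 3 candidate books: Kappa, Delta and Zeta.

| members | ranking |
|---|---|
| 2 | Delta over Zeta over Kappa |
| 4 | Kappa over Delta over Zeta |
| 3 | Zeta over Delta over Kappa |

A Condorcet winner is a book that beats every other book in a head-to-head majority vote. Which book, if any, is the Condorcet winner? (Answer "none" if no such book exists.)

Delta

Check each pair by majority over 9 ballots:
Kappa vs Delta: Delta wins 5–4.
Kappa vs Zeta: Zeta, 5–4.
Delta vs Zeta: Delta, 6–3.
Delta wins every pairwise contest, so Delta is the Condorcet winner.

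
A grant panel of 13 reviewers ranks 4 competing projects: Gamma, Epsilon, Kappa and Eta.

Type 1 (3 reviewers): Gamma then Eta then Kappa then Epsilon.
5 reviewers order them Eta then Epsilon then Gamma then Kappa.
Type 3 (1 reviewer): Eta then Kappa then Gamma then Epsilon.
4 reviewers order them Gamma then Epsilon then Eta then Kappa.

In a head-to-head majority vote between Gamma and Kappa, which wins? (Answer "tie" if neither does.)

Ballots ranking Gamma above Kappa: 3 + 5 + 4 = 12.
Ballots ranking Kappa above Gamma: 13 − 12 = 1.
Gamma wins the head-to-head 12–1.

Gamma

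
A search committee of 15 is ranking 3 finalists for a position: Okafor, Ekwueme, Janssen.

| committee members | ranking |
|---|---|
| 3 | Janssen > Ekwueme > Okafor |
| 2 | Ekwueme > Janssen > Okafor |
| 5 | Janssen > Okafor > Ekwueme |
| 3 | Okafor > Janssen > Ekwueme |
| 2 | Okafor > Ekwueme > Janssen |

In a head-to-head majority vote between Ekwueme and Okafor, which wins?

Okafor

Ballots ranking Ekwueme above Okafor: 3 + 2 = 5.
Ballots ranking Okafor above Ekwueme: 15 − 5 = 10.
Okafor wins the head-to-head 10–5.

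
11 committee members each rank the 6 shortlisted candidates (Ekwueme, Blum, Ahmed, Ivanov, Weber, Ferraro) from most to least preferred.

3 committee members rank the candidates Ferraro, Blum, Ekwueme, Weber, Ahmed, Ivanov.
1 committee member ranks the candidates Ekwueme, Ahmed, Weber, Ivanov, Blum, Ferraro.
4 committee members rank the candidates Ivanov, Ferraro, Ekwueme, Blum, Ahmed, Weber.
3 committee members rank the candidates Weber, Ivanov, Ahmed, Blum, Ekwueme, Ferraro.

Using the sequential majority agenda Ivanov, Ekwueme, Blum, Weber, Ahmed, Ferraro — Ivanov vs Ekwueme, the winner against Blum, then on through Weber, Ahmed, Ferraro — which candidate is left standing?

Ferraro

Round 1: Ivanov vs Ekwueme — 7–4, Ivanov advances.
Round 2: Ivanov vs Blum — 8–3, Ivanov advances.
Round 3: Ivanov vs Weber — 4–7, Weber advances.
Round 4: Weber vs Ahmed — 6–5, Weber advances.
Round 5: Weber vs Ferraro — 4–7, Ferraro advances.
The agenda winner is Ferraro.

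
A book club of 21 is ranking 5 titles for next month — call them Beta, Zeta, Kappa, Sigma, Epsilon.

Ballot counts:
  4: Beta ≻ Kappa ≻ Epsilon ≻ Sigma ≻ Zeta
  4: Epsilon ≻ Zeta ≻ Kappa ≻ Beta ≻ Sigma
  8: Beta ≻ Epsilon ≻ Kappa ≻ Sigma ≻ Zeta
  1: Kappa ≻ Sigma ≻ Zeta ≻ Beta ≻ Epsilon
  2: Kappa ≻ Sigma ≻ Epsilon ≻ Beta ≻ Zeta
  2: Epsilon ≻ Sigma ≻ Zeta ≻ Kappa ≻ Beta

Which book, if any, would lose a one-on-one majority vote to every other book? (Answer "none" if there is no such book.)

Head-to-head results (21 members):
Beta vs Zeta: Beta wins 14–7.
Beta vs Kappa: 4+8 = 12 for Beta, 9 for Kappa — Beta by 12–9.
Beta vs Sigma: Beta preferred on 4+4+8 = 16 ballots; Beta wins 16–5.
Beta vs Epsilon: Beta wins 13–8.
Zeta vs Kappa: 6 to 15, Kappa.
Zeta vs Sigma: Sigma, 17–4.
Zeta vs Epsilon: Epsilon wins 20–1.
Kappa vs Sigma: Kappa preferred on 4+4+8+1+2 = 19 ballots; Kappa wins 19–2.
Kappa vs Epsilon: Kappa preferred on 4+1+2 = 7 ballots; Epsilon wins 14–7.
Sigma vs Epsilon: Epsilon, 18–3.
Zeta loses to every other book — it is the Condorcet loser.

Zeta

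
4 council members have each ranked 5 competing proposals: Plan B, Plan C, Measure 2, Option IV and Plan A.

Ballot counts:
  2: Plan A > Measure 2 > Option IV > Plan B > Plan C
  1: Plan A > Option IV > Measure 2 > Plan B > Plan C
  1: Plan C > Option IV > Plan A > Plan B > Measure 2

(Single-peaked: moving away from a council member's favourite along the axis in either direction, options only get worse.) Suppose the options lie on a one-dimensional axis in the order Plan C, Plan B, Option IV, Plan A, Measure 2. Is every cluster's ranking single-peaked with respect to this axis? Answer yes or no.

Axis positions: Plan C=1, Plan B=2, Option IV=3, Plan A=4, Measure 2=5.
Cluster 1 (peak Plan A at position 4): ranking walks positions 4-5-3-2-1, expanding outward from the peak — single-peaked.
Cluster 2 (peak Plan A at position 4): ranking walks positions 4-3-5-2-1, expanding outward from the peak — single-peaked.
Cluster 3: ranking walks positions 1-3-4-2-5; Option IV is ranked above Plan B even though Plan B lies between Option IV and the peak Plan C on the axis — preferences dip and rise again. Not single-peaked.
Cluster 3 violates single-peakedness, so the profile is not single-peaked on this axis.

no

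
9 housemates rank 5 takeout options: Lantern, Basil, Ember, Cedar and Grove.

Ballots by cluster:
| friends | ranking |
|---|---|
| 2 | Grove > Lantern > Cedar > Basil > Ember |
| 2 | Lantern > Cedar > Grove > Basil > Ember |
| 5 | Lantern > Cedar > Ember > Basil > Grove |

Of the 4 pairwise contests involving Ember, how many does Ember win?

Ember against each rival (9 friends):
Ember vs Lantern: 0 for Ember, 9 for Lantern — Lantern by 9–0.
Ember–Basil: Ember 5–4.
Ember vs Cedar: 0 to 9, Cedar.
Ember vs Grove: Ember wins 5–4.
Ember beats Basil, Grove; loses to Lantern, Cedar — 2 pairwise wins.

2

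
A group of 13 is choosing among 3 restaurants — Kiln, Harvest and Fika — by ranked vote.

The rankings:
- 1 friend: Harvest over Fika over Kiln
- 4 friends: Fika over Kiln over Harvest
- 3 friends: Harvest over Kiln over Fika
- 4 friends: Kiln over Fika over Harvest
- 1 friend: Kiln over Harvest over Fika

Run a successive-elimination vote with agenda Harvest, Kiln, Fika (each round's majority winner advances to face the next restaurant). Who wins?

Round 1: Harvest vs Kiln — 4–9, Kiln advances.
Round 2: Kiln vs Fika — 8–5, Kiln advances.
Kiln survives the agenda.

Kiln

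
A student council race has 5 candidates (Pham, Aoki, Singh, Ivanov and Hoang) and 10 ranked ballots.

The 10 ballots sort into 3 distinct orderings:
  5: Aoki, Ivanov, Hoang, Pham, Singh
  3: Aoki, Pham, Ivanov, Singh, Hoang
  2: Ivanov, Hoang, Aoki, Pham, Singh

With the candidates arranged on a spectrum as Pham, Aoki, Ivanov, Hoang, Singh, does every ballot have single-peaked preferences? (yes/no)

no

Axis positions: Pham=1, Aoki=2, Ivanov=3, Hoang=4, Singh=5.
Ballot type 1 (peak Aoki at position 2): ranking walks positions 2-3-4-1-5, expanding outward from the peak — single-peaked.
Ballot type 2: ranking walks positions 2-1-3-5-4; Singh is ranked above Hoang even though Hoang lies between Singh and the peak Aoki on the axis — preferences dip and rise again. Not single-peaked.
Ballot type 3 (peak Ivanov at position 3): ranking walks positions 3-4-2-1-5, expanding outward from the peak — single-peaked.
Ballot type 2 violates single-peakedness, so the profile is not single-peaked on this axis.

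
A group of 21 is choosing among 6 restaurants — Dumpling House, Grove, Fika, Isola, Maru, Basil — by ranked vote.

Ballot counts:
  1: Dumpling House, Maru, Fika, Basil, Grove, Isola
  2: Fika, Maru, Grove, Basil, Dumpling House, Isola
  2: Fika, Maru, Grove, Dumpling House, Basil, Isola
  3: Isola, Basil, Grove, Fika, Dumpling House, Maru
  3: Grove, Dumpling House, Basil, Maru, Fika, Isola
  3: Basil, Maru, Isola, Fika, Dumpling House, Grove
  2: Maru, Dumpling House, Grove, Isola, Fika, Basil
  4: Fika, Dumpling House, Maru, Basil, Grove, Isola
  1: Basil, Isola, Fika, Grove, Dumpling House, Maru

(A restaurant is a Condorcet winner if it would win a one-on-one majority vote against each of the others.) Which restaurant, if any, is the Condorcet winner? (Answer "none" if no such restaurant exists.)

Fika

Pairwise majorities:
Dumpling House vs Grove: Dumpling House is ranked higher on 1+3+2+4 = 10 ballots, Grove on 11. Grove wins 11–10.
Dumpling House vs Fika: Dumpling House is ranked higher on 1+3+2 = 6 ballots, Fika on 15. Fika wins 15–6.
Dumpling House vs Isola: 1+2+2+3+2+4 = 14 for Dumpling House, 7 for Isola — Dumpling House by 14–7.
Dumpling House vs Maru: 1+3+3+4+1 = 12 for Dumpling House, 9 for Maru — Dumpling House by 12–9.
Dumpling House vs Basil: 1+2+3+2+4 = 12 for Dumpling House, 9 for Basil — Dumpling House by 12–9.
Grove vs Fika: 8 to 13, Fika.
Grove vs Isola: Grove preferred on 1+2+2+3+2+4 = 14 ballots; Grove wins 14–7.
Grove vs Maru: 3+3+1 = 7 for Grove, 14 for Maru — Maru by 14–7.
Grove vs Basil: Grove is ranked higher on 2+2+3+2 = 9 ballots, Basil on 12. Basil wins 12–9.
Fika vs Isola: 12 to 9, Fika.
Fika vs Maru: Fika is ranked higher on 2+2+3+4+1 = 12 ballots, Maru on 9. Fika wins 12–9.
Fika vs Basil: 1+2+2+2+4 = 11 for Fika, 10 for Basil — Fika by 11–10.
Isola vs Maru: 3+1 = 4 for Isola, 17 for Maru — Maru by 17–4.
Isola vs Basil: 3+2 = 5 for Isola, 16 for Basil — Basil by 16–5.
Maru vs Basil: Maru preferred on 1+2+2+2+4 = 11 ballots; Maru wins 11–10.
Only Fika has no losses; Fika is the Condorcet winner.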